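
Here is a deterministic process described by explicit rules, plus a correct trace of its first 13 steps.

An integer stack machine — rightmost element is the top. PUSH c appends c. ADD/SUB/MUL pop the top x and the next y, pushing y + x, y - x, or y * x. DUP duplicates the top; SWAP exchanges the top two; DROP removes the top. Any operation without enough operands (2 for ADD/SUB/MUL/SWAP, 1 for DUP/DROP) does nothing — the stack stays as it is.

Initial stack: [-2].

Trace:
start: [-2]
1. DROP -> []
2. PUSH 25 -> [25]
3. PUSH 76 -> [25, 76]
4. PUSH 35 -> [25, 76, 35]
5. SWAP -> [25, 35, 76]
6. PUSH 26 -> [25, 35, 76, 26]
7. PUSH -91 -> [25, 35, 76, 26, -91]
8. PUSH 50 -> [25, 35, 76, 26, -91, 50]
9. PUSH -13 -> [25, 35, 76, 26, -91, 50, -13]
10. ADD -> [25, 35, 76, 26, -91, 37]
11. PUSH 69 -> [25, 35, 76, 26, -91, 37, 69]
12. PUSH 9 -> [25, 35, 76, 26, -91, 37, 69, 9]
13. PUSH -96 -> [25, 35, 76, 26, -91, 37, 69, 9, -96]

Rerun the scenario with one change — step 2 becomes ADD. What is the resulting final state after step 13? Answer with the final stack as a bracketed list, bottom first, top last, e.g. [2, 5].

(re-executing from step 2 with the substitution; state before step 2: [])
2. ADD -> []
3. PUSH 76 -> [76]
4. PUSH 35 -> [76, 35]
5. SWAP -> [35, 76]
6. PUSH 26 -> [35, 76, 26]
7. PUSH -91 -> [35, 76, 26, -91]
8. PUSH 50 -> [35, 76, 26, -91, 50]
9. PUSH -13 -> [35, 76, 26, -91, 50, -13]
10. ADD -> [35, 76, 26, -91, 37]
11. PUSH 69 -> [35, 76, 26, -91, 37, 69]
12. PUSH 9 -> [35, 76, 26, -91, 37, 69, 9]
13. PUSH -96 -> [35, 76, 26, -91, 37, 69, 9, -96]

[35, 76, 26, -91, 37, 69, 9, -96]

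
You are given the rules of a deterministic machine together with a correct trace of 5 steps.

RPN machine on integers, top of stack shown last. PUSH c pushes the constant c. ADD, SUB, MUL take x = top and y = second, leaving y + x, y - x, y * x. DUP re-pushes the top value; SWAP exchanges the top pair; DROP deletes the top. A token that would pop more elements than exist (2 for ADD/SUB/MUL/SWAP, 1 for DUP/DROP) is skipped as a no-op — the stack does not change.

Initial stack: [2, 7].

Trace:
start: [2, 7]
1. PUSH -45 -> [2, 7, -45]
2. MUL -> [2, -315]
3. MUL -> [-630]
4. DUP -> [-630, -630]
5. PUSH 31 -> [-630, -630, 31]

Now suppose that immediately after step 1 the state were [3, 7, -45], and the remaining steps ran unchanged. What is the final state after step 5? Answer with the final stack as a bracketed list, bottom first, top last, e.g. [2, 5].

[-945, -945, 31]

state after step 1 := [3, 7, -45]
2. MUL -> [3, -315]
3. MUL -> [-945]
4. DUP -> [-945, -945]
5. PUSH 31 -> [-945, -945, 31]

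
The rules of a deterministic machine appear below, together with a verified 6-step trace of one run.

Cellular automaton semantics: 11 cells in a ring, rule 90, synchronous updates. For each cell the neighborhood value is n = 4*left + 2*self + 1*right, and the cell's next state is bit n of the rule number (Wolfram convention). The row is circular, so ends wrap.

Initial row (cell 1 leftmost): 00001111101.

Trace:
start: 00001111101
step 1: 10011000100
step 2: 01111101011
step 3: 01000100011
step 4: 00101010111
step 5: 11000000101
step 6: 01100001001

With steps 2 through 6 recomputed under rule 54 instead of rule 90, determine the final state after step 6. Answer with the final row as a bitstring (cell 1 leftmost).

10001100010

(re-executing steps 2..6 under rule 54; state before step 2: 10011000100)
step 2: 11100101111
step 3: 00011110000
step 4: 00100001000
step 5: 01110011100
step 6: 10001100010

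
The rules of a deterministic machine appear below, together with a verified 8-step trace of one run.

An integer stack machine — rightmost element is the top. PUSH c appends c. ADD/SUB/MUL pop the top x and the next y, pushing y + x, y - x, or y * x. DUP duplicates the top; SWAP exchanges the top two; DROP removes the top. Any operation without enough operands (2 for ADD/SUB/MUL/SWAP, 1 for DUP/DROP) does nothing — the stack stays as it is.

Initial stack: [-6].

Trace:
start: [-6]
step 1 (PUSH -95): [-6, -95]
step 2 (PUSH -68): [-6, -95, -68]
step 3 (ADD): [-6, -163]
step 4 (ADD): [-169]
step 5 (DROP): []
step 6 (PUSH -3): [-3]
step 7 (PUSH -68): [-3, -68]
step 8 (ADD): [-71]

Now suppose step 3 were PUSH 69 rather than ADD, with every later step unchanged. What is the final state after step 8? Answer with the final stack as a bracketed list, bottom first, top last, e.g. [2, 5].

(re-executing from step 3 with the substitution; state before step 3: [-6, -95, -68])
step 3 (PUSH 69): [-6, -95, -68, 69]
step 4 (ADD): [-6, -95, 1]
step 5 (DROP): [-6, -95]
step 6 (PUSH -3): [-6, -95, -3]
step 7 (PUSH -68): [-6, -95, -3, -68]
step 8 (ADD): [-6, -95, -71]

[-6, -95, -71]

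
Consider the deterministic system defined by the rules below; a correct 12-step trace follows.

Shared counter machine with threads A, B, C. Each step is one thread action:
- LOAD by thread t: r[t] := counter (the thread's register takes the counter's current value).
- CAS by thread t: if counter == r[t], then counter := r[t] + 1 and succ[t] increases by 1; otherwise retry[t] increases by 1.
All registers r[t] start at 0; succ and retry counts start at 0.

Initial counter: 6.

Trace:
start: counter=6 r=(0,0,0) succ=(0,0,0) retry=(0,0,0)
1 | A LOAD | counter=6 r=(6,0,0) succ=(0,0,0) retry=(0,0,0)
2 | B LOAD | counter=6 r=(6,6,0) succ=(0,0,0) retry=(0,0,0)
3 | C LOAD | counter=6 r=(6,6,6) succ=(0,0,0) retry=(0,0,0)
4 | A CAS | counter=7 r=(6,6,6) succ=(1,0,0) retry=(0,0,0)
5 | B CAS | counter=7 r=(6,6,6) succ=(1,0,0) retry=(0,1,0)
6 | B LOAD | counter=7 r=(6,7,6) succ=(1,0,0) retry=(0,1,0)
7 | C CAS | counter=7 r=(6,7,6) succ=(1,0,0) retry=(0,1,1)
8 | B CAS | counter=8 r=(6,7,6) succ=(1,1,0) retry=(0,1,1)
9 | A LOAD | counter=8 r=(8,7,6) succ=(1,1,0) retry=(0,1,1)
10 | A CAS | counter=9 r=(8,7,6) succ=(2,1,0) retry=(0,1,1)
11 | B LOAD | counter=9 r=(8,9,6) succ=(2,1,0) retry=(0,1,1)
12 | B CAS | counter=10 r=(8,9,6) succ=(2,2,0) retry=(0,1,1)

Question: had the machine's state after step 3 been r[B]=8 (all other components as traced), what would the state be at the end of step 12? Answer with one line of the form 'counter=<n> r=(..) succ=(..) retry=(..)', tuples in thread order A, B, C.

counter=10 r=(8,9,6) succ=(2,2,0) retry=(0,1,1)

state after step 3 := counter=6 r=(6,8,6) succ=(0,0,0) retry=(0,0,0)
4 | A CAS | counter=7 r=(6,8,6) succ=(1,0,0) retry=(0,0,0)
5 | B CAS | counter=7 r=(6,8,6) succ=(1,0,0) retry=(0,1,0)
6 | B LOAD | counter=7 r=(6,7,6) succ=(1,0,0) retry=(0,1,0)
7 | C CAS | counter=7 r=(6,7,6) succ=(1,0,0) retry=(0,1,1)
8 | B CAS | counter=8 r=(6,7,6) succ=(1,1,0) retry=(0,1,1)
9 | A LOAD | counter=8 r=(8,7,6) succ=(1,1,0) retry=(0,1,1)
10 | A CAS | counter=9 r=(8,7,6) succ=(2,1,0) retry=(0,1,1)
11 | B LOAD | counter=9 r=(8,9,6) succ=(2,1,0) retry=(0,1,1)
12 | B CAS | counter=10 r=(8,9,6) succ=(2,2,0) retry=(0,1,1)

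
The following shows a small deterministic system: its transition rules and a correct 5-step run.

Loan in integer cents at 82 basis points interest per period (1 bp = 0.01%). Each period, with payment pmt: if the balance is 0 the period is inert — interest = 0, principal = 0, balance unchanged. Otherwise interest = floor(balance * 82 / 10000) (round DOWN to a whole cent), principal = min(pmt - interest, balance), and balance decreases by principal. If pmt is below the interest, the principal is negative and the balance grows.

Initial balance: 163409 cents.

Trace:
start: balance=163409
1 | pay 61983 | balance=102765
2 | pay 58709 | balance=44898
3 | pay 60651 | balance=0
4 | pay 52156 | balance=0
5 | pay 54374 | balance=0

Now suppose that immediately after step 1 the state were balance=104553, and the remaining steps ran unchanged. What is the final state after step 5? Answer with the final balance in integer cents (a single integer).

0

state after step 1 := balance=104553
2 | pay 58709 | balance=46701
3 | pay 60651 | balance=0
4 | pay 52156 | balance=0
5 | pay 54374 | balance=0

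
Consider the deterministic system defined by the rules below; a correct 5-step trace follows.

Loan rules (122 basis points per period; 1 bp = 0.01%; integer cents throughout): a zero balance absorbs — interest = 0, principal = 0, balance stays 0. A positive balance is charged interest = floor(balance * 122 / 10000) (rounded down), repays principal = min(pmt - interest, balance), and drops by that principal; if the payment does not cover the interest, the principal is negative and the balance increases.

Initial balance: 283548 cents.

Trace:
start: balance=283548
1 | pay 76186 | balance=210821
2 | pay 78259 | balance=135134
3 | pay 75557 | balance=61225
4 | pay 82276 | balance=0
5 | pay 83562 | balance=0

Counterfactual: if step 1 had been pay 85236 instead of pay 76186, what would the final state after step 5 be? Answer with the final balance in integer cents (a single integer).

0

(re-executing from step 1 with the substitution; state before step 1: balance=283548)
1 | pay 85236 | balance=201771
2 | pay 78259 | balance=125973
3 | pay 75557 | balance=51952
4 | pay 82276 | balance=0
5 | pay 83562 | balance=0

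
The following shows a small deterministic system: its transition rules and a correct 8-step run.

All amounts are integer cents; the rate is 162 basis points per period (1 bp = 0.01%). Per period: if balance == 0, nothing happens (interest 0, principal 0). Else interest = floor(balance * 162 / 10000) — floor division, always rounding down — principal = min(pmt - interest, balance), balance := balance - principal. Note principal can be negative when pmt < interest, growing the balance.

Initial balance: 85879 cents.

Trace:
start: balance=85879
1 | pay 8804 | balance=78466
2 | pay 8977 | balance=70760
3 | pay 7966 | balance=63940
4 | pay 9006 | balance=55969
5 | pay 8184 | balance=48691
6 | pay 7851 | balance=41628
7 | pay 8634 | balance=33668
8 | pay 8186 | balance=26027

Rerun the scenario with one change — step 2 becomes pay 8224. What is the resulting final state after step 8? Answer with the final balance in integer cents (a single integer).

26857

(re-executing from step 2 with the substitution; state before step 2: balance=78466)
2 | pay 8224 | balance=71513
3 | pay 7966 | balance=64705
4 | pay 9006 | balance=56747
5 | pay 8184 | balance=49482
6 | pay 7851 | balance=42432
7 | pay 8634 | balance=34485
8 | pay 8186 | balance=26857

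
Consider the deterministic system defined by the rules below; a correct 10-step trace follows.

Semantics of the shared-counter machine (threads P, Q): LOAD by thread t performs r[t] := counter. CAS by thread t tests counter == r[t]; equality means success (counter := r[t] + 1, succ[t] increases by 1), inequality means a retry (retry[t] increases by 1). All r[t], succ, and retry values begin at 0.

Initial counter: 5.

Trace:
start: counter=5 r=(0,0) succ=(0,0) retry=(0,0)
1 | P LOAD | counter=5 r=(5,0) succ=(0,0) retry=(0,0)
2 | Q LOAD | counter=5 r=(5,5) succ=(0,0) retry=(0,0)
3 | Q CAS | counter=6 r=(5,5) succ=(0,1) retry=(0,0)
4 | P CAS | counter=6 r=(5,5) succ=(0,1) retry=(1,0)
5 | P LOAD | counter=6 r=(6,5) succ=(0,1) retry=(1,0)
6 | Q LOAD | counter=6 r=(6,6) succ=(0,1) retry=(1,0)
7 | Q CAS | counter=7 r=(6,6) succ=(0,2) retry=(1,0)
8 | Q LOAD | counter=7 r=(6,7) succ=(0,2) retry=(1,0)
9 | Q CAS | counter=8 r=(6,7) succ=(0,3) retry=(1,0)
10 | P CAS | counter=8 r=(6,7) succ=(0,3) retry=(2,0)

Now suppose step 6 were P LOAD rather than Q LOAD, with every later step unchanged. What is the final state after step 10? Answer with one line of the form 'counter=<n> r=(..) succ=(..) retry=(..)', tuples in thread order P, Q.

counter=7 r=(6,6) succ=(0,2) retry=(2,1)

(re-executing from step 6 with the substitution; state before step 6: counter=6 r=(6,5) succ=(0,1) retry=(1,0))
6 | P LOAD | counter=6 r=(6,5) succ=(0,1) retry=(1,0)
7 | Q CAS | counter=6 r=(6,5) succ=(0,1) retry=(1,1)
8 | Q LOAD | counter=6 r=(6,6) succ=(0,1) retry=(1,1)
9 | Q CAS | counter=7 r=(6,6) succ=(0,2) retry=(1,1)
10 | P CAS | counter=7 r=(6,6) succ=(0,2) retry=(2,1)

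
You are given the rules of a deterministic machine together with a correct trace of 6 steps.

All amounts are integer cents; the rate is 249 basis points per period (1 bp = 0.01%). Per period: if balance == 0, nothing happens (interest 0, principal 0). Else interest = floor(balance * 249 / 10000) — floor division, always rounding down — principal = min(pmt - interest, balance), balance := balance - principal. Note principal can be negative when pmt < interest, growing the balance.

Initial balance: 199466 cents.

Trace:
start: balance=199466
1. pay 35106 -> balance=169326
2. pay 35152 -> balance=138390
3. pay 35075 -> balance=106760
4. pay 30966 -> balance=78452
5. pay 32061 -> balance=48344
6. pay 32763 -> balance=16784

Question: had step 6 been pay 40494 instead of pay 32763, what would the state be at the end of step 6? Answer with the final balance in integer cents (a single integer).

(re-executing from step 6 with the substitution; state before step 6: balance=48344)
6. pay 40494 -> balance=9053

9053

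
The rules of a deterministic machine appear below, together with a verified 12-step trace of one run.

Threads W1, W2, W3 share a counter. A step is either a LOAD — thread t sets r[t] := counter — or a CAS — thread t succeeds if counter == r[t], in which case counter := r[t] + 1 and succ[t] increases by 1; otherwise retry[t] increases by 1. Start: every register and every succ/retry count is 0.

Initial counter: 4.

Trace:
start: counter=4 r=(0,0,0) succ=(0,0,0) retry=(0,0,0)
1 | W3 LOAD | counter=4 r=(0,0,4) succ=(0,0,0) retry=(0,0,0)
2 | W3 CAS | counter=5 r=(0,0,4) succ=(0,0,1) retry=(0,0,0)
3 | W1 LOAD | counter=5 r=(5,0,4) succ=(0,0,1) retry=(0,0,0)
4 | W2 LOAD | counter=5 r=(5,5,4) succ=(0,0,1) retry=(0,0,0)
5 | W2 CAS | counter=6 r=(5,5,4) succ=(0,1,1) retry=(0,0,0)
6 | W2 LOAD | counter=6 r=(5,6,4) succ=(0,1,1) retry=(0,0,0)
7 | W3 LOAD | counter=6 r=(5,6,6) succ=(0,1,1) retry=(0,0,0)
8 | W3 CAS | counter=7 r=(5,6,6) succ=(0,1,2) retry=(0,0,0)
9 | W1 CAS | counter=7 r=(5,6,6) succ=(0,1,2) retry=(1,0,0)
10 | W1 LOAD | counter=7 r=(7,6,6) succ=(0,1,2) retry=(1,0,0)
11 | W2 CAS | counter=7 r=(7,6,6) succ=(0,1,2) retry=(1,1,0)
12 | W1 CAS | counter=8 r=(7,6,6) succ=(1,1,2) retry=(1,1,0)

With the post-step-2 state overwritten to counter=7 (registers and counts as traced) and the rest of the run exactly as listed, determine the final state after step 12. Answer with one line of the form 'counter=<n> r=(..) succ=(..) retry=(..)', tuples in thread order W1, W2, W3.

state after step 2 := counter=7 r=(0,0,4) succ=(0,0,1) retry=(0,0,0)
3 | W1 LOAD | counter=7 r=(7,0,4) succ=(0,0,1) retry=(0,0,0)
4 | W2 LOAD | counter=7 r=(7,7,4) succ=(0,0,1) retry=(0,0,0)
5 | W2 CAS | counter=8 r=(7,7,4) succ=(0,1,1) retry=(0,0,0)
6 | W2 LOAD | counter=8 r=(7,8,4) succ=(0,1,1) retry=(0,0,0)
7 | W3 LOAD | counter=8 r=(7,8,8) succ=(0,1,1) retry=(0,0,0)
8 | W3 CAS | counter=9 r=(7,8,8) succ=(0,1,2) retry=(0,0,0)
9 | W1 CAS | counter=9 r=(7,8,8) succ=(0,1,2) retry=(1,0,0)
10 | W1 LOAD | counter=9 r=(9,8,8) succ=(0,1,2) retry=(1,0,0)
11 | W2 CAS | counter=9 r=(9,8,8) succ=(0,1,2) retry=(1,1,0)
12 | W1 CAS | counter=10 r=(9,8,8) succ=(1,1,2) retry=(1,1,0)

counter=10 r=(9,8,8) succ=(1,1,2) retry=(1,1,0)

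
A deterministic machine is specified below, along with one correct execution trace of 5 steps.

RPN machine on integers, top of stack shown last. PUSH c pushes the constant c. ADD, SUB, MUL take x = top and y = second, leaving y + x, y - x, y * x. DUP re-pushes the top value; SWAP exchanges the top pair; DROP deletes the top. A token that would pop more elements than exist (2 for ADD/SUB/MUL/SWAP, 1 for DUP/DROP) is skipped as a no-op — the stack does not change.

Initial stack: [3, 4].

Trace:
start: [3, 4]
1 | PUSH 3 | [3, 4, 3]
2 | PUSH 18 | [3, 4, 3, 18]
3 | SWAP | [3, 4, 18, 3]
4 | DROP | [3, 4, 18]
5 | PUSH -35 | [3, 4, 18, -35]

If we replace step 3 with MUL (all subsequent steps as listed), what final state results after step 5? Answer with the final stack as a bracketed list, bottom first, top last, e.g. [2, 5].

[3, 4, -35]

(re-executing from step 3 with the substitution; state before step 3: [3, 4, 3, 18])
3 | MUL | [3, 4, 54]
4 | DROP | [3, 4]
5 | PUSH -35 | [3, 4, -35]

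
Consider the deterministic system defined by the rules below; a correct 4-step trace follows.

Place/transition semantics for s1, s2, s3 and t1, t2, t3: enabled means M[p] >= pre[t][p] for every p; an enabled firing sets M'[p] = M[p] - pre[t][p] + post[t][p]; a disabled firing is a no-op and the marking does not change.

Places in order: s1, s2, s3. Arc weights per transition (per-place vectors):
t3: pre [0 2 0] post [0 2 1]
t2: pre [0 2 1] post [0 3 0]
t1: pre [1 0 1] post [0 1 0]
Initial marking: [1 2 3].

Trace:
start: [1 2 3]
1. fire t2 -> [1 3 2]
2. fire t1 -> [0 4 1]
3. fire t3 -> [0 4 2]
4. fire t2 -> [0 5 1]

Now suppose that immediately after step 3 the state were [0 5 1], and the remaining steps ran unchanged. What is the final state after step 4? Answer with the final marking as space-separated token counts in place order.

state after step 3 := [0 5 1]
4. fire t2 -> [0 6 0]

0 6 0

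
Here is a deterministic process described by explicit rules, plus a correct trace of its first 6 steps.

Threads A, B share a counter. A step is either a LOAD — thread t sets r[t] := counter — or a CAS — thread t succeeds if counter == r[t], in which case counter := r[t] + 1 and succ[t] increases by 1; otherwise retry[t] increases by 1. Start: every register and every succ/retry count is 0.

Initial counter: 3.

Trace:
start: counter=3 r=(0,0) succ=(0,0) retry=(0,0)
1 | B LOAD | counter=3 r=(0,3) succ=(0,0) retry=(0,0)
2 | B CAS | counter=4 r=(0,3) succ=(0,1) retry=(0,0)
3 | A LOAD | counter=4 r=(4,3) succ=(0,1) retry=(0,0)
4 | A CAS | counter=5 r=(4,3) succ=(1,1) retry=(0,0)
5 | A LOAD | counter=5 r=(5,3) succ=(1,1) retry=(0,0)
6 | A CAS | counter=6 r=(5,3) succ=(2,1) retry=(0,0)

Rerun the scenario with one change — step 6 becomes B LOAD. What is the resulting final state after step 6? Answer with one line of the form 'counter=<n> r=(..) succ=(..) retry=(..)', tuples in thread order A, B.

counter=5 r=(5,5) succ=(1,1) retry=(0,0)

(re-executing from step 6 with the substitution; state before step 6: counter=5 r=(5,3) succ=(1,1) retry=(0,0))
6 | B LOAD | counter=5 r=(5,5) succ=(1,1) retry=(0,0)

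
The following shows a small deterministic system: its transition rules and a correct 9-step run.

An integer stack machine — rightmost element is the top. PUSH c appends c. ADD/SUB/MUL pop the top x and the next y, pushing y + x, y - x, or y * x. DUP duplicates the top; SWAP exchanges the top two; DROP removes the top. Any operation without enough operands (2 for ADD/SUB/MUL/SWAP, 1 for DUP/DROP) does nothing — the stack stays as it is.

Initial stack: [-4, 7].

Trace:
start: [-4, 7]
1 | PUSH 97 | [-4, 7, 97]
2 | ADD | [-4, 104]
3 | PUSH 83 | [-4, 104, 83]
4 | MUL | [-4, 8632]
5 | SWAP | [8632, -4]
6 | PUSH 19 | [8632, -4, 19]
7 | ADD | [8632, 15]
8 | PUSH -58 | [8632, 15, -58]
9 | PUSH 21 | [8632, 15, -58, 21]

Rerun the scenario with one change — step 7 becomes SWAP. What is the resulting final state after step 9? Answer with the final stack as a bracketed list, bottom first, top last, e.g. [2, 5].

[8632, 19, -4, -58, 21]

(re-executing from step 7 with the substitution; state before step 7: [8632, -4, 19])
7 | SWAP | [8632, 19, -4]
8 | PUSH -58 | [8632, 19, -4, -58]
9 | PUSH 21 | [8632, 19, -4, -58, 21]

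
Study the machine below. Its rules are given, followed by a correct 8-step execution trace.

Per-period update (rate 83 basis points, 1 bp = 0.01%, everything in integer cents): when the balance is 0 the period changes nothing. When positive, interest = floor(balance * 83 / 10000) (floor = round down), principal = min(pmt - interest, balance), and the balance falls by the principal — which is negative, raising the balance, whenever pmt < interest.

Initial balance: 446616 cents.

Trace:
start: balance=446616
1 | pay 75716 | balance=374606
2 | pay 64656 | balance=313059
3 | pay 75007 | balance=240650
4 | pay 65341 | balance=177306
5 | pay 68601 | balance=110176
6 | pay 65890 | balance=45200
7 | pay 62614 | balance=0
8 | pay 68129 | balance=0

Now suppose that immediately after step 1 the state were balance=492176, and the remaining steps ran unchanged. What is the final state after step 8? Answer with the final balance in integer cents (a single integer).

39264

state after step 1 := balance=492176
2 | pay 64656 | balance=431605
3 | pay 75007 | balance=360180
4 | pay 65341 | balance=297828
5 | pay 68601 | balance=231698
6 | pay 65890 | balance=167731
7 | pay 62614 | balance=106509
8 | pay 68129 | balance=39264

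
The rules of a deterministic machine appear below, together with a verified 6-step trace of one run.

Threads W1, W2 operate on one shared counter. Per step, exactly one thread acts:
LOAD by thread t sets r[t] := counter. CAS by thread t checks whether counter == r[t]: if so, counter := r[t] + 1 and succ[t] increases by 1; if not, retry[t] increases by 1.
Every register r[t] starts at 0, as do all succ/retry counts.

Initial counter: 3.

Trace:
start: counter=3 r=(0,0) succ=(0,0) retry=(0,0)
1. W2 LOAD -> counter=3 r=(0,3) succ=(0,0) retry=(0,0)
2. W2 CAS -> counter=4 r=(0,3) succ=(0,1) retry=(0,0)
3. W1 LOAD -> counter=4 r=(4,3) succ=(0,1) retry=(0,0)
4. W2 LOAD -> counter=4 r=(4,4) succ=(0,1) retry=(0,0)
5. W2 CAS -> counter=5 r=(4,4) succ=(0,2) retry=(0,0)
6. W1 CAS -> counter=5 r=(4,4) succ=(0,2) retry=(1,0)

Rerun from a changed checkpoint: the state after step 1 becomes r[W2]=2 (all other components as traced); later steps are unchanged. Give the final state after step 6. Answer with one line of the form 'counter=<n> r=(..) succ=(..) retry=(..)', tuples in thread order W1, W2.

counter=4 r=(3,3) succ=(0,1) retry=(1,1)

state after step 1 := counter=3 r=(0,2) succ=(0,0) retry=(0,0)
2. W2 CAS -> counter=3 r=(0,2) succ=(0,0) retry=(0,1)
3. W1 LOAD -> counter=3 r=(3,2) succ=(0,0) retry=(0,1)
4. W2 LOAD -> counter=3 r=(3,3) succ=(0,0) retry=(0,1)
5. W2 CAS -> counter=4 r=(3,3) succ=(0,1) retry=(0,1)
6. W1 CAS -> counter=4 r=(3,3) succ=(0,1) retry=(1,1)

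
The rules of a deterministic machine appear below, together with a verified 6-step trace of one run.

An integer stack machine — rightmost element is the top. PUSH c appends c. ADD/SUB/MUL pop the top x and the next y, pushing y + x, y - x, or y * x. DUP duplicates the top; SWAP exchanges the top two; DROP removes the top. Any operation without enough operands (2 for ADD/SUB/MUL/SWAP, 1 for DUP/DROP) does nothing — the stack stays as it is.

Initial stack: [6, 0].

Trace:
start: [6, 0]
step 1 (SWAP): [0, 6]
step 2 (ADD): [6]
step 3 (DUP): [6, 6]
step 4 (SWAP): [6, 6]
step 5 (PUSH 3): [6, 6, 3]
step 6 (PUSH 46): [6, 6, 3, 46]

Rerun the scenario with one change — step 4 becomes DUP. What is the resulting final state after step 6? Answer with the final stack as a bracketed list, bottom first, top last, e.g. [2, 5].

[6, 6, 6, 3, 46]

(re-executing from step 4 with the substitution; state before step 4: [6, 6])
step 4 (DUP): [6, 6, 6]
step 5 (PUSH 3): [6, 6, 6, 3]
step 6 (PUSH 46): [6, 6, 6, 3, 46]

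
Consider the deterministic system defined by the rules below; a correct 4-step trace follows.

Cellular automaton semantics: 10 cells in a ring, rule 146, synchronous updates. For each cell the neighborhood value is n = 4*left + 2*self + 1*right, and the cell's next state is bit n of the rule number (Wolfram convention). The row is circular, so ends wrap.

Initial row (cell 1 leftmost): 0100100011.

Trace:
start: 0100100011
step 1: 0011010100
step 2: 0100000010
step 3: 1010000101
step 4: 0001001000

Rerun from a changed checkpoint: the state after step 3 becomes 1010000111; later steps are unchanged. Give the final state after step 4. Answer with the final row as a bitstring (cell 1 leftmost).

state after step 3 := 1010000111
step 4: 0001001011

0001001011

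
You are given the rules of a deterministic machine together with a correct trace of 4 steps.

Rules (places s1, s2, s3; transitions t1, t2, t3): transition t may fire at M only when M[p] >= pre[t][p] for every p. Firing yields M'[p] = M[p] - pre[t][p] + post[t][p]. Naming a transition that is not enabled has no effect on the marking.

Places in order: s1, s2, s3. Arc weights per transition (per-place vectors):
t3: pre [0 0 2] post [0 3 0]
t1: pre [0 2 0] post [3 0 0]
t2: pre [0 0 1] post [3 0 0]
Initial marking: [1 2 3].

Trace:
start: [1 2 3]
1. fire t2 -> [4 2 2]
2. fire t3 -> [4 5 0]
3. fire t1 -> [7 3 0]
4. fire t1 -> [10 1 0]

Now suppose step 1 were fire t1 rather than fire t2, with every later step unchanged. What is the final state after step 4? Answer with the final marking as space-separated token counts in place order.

(re-executing from step 1 with the substitution; state before step 1: [1 2 3])
1. fire t1 -> [4 0 3]
2. fire t3 -> [4 3 1]
3. fire t1 -> [7 1 1]
4. fire t1 -> [7 1 1]

7 1 1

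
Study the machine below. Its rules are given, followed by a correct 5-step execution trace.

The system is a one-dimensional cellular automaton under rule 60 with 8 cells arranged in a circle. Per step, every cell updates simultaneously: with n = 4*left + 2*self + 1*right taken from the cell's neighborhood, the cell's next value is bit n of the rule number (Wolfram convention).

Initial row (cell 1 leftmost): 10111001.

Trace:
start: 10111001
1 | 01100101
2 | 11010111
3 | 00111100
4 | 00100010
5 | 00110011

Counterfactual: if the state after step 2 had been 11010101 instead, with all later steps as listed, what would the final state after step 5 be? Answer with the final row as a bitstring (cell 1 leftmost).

state after step 2 := 11010101
3 | 00111111
4 | 10100000
5 | 11110000

11110000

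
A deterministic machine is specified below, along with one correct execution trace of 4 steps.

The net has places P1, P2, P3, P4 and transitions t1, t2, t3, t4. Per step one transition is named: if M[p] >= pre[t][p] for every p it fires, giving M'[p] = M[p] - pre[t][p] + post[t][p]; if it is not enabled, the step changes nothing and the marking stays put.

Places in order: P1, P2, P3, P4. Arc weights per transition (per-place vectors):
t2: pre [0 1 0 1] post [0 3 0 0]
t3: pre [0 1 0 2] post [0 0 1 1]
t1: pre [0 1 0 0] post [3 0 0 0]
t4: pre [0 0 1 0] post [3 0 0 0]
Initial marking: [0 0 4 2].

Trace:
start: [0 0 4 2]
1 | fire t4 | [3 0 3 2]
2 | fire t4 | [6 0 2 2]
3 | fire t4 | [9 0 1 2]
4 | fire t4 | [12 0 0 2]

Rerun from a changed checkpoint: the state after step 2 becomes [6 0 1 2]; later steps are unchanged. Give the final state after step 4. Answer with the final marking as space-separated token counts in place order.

state after step 2 := [6 0 1 2]
3 | fire t4 | [9 0 0 2]
4 | fire t4 | [9 0 0 2]

9 0 0 2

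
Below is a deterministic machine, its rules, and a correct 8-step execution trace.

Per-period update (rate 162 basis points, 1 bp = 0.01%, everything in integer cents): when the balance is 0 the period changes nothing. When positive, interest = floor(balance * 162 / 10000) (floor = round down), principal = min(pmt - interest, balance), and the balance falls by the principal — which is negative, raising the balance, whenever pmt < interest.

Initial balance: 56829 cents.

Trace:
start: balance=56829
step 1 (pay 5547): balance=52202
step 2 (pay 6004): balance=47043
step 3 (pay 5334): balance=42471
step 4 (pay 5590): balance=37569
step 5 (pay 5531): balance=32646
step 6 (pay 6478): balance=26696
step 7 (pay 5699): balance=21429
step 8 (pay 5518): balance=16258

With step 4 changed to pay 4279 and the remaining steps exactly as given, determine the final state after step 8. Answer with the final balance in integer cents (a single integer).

17656

(re-executing from step 4 with the substitution; state before step 4: balance=42471)
step 4 (pay 4279): balance=38880
step 5 (pay 5531): balance=33978
step 6 (pay 6478): balance=28050
step 7 (pay 5699): balance=22805
step 8 (pay 5518): balance=17656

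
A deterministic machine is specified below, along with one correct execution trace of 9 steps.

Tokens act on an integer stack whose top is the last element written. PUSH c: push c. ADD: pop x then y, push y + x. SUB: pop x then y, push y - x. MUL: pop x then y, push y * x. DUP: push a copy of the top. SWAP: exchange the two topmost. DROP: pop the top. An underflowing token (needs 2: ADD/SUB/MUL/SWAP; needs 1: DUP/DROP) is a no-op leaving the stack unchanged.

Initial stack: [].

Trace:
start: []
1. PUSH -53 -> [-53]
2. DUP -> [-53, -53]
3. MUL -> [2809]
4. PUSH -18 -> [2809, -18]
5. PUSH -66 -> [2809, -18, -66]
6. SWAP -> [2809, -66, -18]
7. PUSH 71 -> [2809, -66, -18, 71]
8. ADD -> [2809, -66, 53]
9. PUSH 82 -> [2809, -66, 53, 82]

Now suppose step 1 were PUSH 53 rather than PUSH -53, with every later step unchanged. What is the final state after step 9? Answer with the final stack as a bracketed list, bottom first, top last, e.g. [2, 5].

(re-executing from step 1 with the substitution; state before step 1: [])
1. PUSH 53 -> [53]
2. DUP -> [53, 53]
3. MUL -> [2809]
4. PUSH -18 -> [2809, -18]
5. PUSH -66 -> [2809, -18, -66]
6. SWAP -> [2809, -66, -18]
7. PUSH 71 -> [2809, -66, -18, 71]
8. ADD -> [2809, -66, 53]
9. PUSH 82 -> [2809, -66, 53, 82]

[2809, -66, 53, 82]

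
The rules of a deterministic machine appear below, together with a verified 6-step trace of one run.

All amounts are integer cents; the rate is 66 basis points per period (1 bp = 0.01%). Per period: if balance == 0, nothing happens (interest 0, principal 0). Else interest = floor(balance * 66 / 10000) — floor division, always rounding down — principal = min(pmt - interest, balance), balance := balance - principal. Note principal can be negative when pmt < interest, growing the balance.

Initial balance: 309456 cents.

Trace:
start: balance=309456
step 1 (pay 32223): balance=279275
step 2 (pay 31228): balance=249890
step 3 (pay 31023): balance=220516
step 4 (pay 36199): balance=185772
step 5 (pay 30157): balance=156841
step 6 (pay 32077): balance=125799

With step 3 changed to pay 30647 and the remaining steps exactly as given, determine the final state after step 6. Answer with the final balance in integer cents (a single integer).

126181

(re-executing from step 3 with the substitution; state before step 3: balance=249890)
step 3 (pay 30647): balance=220892
step 4 (pay 36199): balance=186150
step 5 (pay 30157): balance=157221
step 6 (pay 32077): balance=126181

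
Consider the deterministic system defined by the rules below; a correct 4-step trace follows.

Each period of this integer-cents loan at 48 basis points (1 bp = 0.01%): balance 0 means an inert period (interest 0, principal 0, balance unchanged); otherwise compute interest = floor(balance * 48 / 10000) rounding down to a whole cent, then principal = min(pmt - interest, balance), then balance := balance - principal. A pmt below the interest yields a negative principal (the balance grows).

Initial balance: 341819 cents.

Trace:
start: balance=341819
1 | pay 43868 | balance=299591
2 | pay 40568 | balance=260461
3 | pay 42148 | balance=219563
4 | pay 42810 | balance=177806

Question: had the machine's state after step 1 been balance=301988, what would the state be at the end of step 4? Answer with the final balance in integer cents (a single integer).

state after step 1 := balance=301988
2 | pay 40568 | balance=262869
3 | pay 42148 | balance=221982
4 | pay 42810 | balance=180237

180237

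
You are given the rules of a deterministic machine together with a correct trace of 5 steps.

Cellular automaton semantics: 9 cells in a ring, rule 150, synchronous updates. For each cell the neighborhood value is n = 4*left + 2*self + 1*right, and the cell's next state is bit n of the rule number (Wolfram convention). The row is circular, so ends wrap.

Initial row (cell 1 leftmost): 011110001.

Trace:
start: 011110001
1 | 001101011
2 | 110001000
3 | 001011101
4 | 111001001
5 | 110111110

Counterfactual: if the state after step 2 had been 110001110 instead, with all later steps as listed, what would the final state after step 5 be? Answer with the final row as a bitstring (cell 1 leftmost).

state after step 2 := 110001110
3 | 001010100
4 | 011010110
5 | 100010001

100010001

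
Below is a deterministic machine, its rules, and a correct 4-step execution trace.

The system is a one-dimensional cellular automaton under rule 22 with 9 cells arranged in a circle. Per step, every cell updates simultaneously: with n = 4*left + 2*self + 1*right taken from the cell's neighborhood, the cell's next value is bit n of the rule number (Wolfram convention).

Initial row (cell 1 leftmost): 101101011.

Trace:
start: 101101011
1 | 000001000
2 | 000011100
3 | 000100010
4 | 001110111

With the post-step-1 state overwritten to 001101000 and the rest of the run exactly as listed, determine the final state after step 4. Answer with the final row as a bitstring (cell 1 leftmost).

state after step 1 := 001101000
2 | 010001100
3 | 111010010
4 | 000011110

000011110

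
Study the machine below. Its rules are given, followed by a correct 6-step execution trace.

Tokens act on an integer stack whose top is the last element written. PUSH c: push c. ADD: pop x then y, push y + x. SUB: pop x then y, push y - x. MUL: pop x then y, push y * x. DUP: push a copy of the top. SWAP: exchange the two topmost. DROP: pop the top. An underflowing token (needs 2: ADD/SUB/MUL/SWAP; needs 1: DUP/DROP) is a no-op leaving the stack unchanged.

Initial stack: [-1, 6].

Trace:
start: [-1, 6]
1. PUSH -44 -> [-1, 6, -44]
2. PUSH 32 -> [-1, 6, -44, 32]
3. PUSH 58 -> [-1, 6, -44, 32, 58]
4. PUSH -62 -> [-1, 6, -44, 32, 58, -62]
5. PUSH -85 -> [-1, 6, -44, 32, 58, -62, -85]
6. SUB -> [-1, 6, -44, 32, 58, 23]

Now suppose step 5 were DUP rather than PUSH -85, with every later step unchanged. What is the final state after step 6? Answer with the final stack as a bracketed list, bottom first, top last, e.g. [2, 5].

(re-executing from step 5 with the substitution; state before step 5: [-1, 6, -44, 32, 58, -62])
5. DUP -> [-1, 6, -44, 32, 58, -62, -62]
6. SUB -> [-1, 6, -44, 32, 58, 0]

[-1, 6, -44, 32, 58, 0]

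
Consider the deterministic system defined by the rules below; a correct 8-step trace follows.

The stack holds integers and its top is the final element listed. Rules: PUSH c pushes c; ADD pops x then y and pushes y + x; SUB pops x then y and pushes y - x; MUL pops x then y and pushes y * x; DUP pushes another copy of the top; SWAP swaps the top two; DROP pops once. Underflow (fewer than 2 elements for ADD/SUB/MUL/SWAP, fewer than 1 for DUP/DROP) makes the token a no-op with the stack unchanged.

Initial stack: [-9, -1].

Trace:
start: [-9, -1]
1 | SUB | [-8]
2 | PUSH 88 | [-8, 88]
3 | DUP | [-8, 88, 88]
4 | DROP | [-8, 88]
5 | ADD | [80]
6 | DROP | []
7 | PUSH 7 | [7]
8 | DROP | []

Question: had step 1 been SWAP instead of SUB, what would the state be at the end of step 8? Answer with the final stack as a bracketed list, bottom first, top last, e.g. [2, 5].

(re-executing from step 1 with the substitution; state before step 1: [-9, -1])
1 | SWAP | [-1, -9]
2 | PUSH 88 | [-1, -9, 88]
3 | DUP | [-1, -9, 88, 88]
4 | DROP | [-1, -9, 88]
5 | ADD | [-1, 79]
6 | DROP | [-1]
7 | PUSH 7 | [-1, 7]
8 | DROP | [-1]

[-1]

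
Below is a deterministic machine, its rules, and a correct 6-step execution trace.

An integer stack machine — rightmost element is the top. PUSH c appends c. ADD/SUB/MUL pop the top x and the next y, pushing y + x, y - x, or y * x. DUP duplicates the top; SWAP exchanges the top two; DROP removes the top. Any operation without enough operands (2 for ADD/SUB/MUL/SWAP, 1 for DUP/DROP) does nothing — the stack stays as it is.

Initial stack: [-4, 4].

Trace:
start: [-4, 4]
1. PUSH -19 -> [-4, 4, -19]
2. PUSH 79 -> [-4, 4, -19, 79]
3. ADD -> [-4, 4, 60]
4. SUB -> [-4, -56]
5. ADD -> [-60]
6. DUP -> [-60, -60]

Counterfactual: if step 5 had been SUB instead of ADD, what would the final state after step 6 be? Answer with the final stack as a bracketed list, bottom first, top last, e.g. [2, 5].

[52, 52]

(re-executing from step 5 with the substitution; state before step 5: [-4, -56])
5. SUB -> [52]
6. DUP -> [52, 52]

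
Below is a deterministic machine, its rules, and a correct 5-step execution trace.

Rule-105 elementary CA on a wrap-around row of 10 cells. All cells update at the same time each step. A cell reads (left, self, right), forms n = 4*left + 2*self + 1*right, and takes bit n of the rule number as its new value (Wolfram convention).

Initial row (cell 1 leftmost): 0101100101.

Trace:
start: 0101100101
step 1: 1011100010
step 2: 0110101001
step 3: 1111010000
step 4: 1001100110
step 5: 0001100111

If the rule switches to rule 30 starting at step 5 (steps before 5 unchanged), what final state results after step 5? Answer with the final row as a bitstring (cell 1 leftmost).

(re-executing step 5 under rule 30; state before step 5: 1001100110)
step 5: 1111011100

1111011100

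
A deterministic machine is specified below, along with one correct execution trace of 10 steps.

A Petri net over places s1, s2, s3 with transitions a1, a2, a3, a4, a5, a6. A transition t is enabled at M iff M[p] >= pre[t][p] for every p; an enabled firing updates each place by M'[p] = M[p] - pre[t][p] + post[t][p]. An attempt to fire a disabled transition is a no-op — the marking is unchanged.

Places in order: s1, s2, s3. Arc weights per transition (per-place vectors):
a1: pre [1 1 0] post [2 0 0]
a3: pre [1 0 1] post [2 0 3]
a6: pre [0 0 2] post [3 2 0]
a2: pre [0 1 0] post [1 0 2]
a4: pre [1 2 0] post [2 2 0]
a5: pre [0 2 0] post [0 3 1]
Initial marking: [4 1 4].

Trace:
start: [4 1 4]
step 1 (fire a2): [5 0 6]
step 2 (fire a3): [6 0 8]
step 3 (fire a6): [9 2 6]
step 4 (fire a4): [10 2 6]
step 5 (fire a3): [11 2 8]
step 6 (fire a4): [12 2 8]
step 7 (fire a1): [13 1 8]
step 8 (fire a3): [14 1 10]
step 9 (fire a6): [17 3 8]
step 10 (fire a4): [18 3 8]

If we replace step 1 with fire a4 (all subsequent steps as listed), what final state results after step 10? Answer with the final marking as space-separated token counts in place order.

(re-executing from step 1 with the substitution; state before step 1: [4 1 4])
step 1 (fire a4): [4 1 4]
step 2 (fire a3): [5 1 6]
step 3 (fire a6): [8 3 4]
step 4 (fire a4): [9 3 4]
step 5 (fire a3): [10 3 6]
step 6 (fire a4): [11 3 6]
step 7 (fire a1): [12 2 6]
step 8 (fire a3): [13 2 8]
step 9 (fire a6): [16 4 6]
step 10 (fire a4): [17 4 6]

17 4 6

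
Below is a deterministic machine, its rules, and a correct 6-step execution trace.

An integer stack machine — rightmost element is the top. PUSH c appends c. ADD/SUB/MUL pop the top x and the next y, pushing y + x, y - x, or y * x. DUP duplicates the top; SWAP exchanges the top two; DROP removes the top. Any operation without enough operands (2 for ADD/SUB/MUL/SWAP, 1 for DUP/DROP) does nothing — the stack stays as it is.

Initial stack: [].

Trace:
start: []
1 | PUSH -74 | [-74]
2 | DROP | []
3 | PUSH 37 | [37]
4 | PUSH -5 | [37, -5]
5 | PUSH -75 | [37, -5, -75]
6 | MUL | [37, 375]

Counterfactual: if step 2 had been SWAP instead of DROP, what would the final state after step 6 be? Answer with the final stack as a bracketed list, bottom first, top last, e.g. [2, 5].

(re-executing from step 2 with the substitution; state before step 2: [-74])
2 | SWAP | [-74]
3 | PUSH 37 | [-74, 37]
4 | PUSH -5 | [-74, 37, -5]
5 | PUSH -75 | [-74, 37, -5, -75]
6 | MUL | [-74, 37, 375]

[-74, 37, 375]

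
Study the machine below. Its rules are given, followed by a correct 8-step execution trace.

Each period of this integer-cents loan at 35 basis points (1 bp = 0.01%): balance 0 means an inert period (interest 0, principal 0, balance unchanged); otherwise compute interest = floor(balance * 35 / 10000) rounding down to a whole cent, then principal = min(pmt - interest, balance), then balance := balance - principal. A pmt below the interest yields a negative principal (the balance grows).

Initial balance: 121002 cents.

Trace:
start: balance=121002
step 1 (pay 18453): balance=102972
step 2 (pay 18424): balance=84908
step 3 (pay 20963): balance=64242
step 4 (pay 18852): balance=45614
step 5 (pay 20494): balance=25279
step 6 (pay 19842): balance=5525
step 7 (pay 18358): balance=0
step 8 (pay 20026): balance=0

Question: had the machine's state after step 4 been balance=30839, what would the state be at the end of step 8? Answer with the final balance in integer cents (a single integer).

state after step 4 := balance=30839
step 5 (pay 20494): balance=10452
step 6 (pay 19842): balance=0
step 7 (pay 18358): balance=0
step 8 (pay 20026): balance=0

0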